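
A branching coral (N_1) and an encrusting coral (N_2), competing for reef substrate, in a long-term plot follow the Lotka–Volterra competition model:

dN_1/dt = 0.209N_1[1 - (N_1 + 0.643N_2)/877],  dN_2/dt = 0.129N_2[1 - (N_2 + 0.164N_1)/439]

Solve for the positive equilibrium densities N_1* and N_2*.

N_1* ≈ 665, N_2* ≈ 330

Setting both brackets to zero gives the nullclines N_1 + 0.643N_2 = 877 and 0.164N_1 + N_2 = 439.
Substituting N_2 = 439 - 0.164N_1 into the first: N_1(1 - 0.643·0.164) = 877 - 0.643·439.
So N_1* = 595/0.895 = 665, and then N_2* = 439 - 0.164·665 = 330.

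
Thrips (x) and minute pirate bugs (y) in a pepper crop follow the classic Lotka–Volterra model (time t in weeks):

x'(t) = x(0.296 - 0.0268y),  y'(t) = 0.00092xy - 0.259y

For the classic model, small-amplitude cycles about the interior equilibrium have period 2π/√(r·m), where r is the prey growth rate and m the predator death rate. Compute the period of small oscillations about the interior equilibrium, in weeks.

T ≈ 22.7 weeks

Here r = 0.296 and m = 0.259, so r·m = 0.0767.
ω = √0.0767 = 0.277 per week, hence T = 2π/ω ≈ 22.7 weeks.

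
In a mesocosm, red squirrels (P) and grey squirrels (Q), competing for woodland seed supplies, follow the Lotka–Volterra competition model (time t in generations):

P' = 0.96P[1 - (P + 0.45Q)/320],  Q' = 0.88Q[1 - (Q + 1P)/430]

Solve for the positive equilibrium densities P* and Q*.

P* ≈ 230, Q* ≈ 200

Setting both brackets to zero gives the nullclines P + 0.45Q = 320 and 1P + Q = 430.
Substituting Q = 430 - 1P into the first: P(1 - 0.45·1) = 320 - 0.45·430.
So P* = 126/0.55 = 230, and then Q* = 430 - 1·230 = 200.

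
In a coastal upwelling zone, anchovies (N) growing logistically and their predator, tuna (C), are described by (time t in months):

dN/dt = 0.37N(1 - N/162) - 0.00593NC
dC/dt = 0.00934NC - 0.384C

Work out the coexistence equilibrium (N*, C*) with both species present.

N* ≈ 41.1, C* ≈ 46.6

From dC/dt = 0 with C > 0: 0.00934N* = 0.384, so N* = 41.1.
Substitute into dN/dt = 0: 0.37(1 - 41.1/162) = 0.00593C*.
The bracket is 0.746, giving C* = 0.276/0.00593 = 46.6.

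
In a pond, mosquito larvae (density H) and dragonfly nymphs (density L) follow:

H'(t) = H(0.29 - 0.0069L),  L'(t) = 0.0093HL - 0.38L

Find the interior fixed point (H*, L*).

Set dL/dt = 0 with L > 0: 0.0093H - 0.38 = 0, so H* = 0.38/0.0093 = 40.9.
Set dH/dt = 0 with H > 0: 0.29 - 0.0069L = 0, so L* = 0.29/0.0069 = 42.

H* ≈ 40.9, L* ≈ 42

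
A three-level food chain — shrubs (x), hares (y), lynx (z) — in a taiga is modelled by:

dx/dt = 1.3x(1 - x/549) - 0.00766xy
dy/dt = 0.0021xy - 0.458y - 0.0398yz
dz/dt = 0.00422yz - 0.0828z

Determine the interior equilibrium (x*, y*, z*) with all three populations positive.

x* ≈ 486, y* ≈ 19.6, z* ≈ 14.1

From dz/dt = 0: 0.00422y* = 0.0828, so y* = 19.6.
From dx/dt = 0: 1.3(1 - x*/549) = 0.00766·19.6, giving x* = 549·(1 - 0.116) = 486.
From dy/dt = 0: 0.0021·486 - 0.458 = 0.0398z*, so z* = 0.562/0.0398 = 14.1.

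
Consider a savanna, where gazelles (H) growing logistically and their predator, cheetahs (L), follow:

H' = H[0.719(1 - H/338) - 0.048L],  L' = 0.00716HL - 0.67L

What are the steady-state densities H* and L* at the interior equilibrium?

From dL/dt = 0 with L > 0: 0.00716H* = 0.67, so H* = 93.6.
Substitute into dH/dt = 0: 0.719(1 - 93.6/338) = 0.048L*.
The bracket is 0.723, giving L* = 0.52/0.048 = 10.8.

H* ≈ 93.6, L* ≈ 10.8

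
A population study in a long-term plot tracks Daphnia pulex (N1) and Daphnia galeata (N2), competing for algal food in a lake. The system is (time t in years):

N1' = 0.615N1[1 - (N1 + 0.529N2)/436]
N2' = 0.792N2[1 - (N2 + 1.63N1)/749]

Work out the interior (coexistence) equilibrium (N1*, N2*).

Setting both brackets to zero gives the nullclines N1 + 0.529N2 = 436 and 1.63N1 + N2 = 749.
Substituting N2 = 749 - 1.63N1 into the first: N1(1 - 0.529·1.63) = 436 - 0.529·749.
So N1* = 39.8/0.138 = 289, and then N2* = 749 - 1.63·289 = 278.

N1* ≈ 289, N2* ≈ 278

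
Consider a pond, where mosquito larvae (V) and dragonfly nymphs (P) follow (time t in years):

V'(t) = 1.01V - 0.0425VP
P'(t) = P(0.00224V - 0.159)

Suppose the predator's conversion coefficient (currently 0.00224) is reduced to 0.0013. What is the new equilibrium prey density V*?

At the interior fixed point, setting dP/dt = 0 with P > 0 fixes V* = (predator death rate)/(VP coefficient) — independent of the other coefficients.
With the change, V* = 0.159/0.0013 = 122; it rises from 71.

V* ≈ 122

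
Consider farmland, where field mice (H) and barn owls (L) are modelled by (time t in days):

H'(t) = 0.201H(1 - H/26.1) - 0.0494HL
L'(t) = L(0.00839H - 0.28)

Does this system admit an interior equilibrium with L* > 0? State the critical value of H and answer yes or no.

The predator equation gives dL/dt > 0 only when H > 0.28/0.00839 = 33.4.
Without the predator, H → K = 26.1. Since 26.1 < 33.4, the predator cannot invade.

Threshold H = 33.4; K < 33.4, so no, the predator goes extinct.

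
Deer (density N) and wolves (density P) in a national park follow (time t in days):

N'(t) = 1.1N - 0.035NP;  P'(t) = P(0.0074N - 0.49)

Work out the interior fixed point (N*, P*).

Set dP/dt = 0 with P > 0: 0.0074N - 0.49 = 0, so N* = 0.49/0.0074 = 66.2.
Set dN/dt = 0 with N > 0: 1.1 - 0.035P = 0, so P* = 1.1/0.035 = 31.4.

N* ≈ 66.2, P* ≈ 31.4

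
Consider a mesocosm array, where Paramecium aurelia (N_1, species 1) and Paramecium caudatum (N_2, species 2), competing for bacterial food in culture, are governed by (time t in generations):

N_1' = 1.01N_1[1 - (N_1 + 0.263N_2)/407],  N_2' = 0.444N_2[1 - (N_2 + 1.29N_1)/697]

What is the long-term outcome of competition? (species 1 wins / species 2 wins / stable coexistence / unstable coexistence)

Compare the nullcline intercepts: K1/α12 = 407/0.263 = 1550 > K2 = 697; K2/α21 = 697/1.29 = 540 > K1 = 407.
Since both inequalities hold, each species can invade when rare, so the interior equilibrium is stable.

stable coexistence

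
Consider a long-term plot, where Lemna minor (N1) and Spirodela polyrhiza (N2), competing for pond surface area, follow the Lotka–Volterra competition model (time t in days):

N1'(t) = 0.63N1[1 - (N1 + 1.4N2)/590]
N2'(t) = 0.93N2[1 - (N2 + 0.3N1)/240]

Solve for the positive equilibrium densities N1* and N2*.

Setting both brackets to zero gives the nullclines N1 + 1.4N2 = 590 and 0.3N1 + N2 = 240.
Substituting N2 = 240 - 0.3N1 into the first: N1(1 - 1.4·0.3) = 590 - 1.4·240.
So N1* = 254/0.58 = 438, and then N2* = 240 - 0.3·438 = 109.

N1* ≈ 438, N2* ≈ 109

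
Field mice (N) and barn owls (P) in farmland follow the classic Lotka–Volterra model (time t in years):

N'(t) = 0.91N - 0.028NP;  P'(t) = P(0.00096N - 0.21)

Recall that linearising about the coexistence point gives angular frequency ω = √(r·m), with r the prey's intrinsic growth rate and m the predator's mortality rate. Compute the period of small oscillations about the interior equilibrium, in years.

T ≈ 14.4 years

Here r = 0.91 and m = 0.21, so r·m = 0.191.
ω = √0.191 = 0.437 per year, hence T = 2π/ω ≈ 14.4 years.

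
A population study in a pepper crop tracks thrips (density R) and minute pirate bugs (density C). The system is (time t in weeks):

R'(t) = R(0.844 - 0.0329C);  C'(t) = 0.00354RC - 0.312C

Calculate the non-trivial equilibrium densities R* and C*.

R* ≈ 88.1, C* ≈ 25.7

Set dC/dt = 0 with C > 0: 0.00354R - 0.312 = 0, so R* = 0.312/0.00354 = 88.1.
Set dR/dt = 0 with R > 0: 0.844 - 0.0329C = 0, so C* = 0.844/0.0329 = 25.7.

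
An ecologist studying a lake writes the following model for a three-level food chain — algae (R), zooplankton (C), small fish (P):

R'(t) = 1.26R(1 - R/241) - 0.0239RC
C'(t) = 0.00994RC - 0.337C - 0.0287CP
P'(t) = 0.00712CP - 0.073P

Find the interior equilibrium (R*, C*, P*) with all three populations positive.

R* ≈ 194, C* ≈ 10.3, P* ≈ 55.5

From dP/dt = 0: 0.00712C* = 0.073, so C* = 10.3.
From dR/dt = 0: 1.26(1 - R*/241) = 0.0239·10.3, giving R* = 241·(1 - 0.194) = 194.
From dC/dt = 0: 0.00994·194 - 0.337 = 0.0287P*, so P* = 1.59/0.0287 = 55.5.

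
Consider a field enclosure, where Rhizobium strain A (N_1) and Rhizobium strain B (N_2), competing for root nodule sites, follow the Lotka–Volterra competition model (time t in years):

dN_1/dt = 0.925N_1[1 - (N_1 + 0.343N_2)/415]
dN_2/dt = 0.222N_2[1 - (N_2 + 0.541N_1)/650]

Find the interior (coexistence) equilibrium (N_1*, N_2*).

N_1* ≈ 236, N_2* ≈ 522

Setting both brackets to zero gives the nullclines N_1 + 0.343N_2 = 415 and 0.541N_1 + N_2 = 650.
Substituting N_2 = 650 - 0.541N_1 into the first: N_1(1 - 0.343·0.541) = 415 - 0.343·650.
So N_1* = 192/0.814 = 236, and then N_2* = 650 - 0.541·236 = 522.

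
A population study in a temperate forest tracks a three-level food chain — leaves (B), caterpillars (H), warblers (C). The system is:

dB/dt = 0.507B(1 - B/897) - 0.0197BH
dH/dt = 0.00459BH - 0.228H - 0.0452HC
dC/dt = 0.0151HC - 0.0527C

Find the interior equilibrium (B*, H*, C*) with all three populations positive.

B* ≈ 775, H* ≈ 3.49, C* ≈ 73.7

From dC/dt = 0: 0.0151H* = 0.0527, so H* = 3.49.
From dB/dt = 0: 0.507(1 - B*/897) = 0.0197·3.49, giving B* = 897·(1 - 0.136) = 775.
From dH/dt = 0: 0.00459·775 - 0.228 = 0.0452C*, so C* = 3.33/0.0452 = 73.7.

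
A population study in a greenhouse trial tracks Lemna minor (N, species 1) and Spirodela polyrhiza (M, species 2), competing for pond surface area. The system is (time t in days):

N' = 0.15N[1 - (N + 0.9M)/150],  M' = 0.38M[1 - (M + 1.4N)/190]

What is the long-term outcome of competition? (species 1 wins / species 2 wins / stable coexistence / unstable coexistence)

unstable coexistence (outcome depends on initial conditions)

Compare the nullcline intercepts: K1/α12 = 150/0.9 = 167 < K2 = 190; K2/α21 = 190/1.4 = 136 < K1 = 150.
Since both are reversed, neither can invade when rare; the interior point is a saddle.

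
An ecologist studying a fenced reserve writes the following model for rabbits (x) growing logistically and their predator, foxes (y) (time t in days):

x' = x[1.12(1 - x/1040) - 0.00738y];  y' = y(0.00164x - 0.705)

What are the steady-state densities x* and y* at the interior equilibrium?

x* ≈ 430, y* ≈ 89

From dy/dt = 0 with y > 0: 0.00164x* = 0.705, so x* = 430.
Substitute into dx/dt = 0: 1.12(1 - 430/1040) = 0.00738y*.
The bracket is 0.587, giving y* = 0.657/0.00738 = 89.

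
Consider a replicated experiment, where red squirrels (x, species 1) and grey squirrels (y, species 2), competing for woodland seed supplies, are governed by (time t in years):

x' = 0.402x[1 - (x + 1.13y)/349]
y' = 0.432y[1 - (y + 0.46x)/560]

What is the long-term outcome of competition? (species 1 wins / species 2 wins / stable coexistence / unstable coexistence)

Compare the nullcline intercepts: K1/α12 = 349/1.13 = 309 < K2 = 560; K2/α21 = 560/0.46 = 1220 > K1 = 349.
Since the inequalities point opposite ways, species 2 can invade but species 1 cannot.

species 2 excludes species 1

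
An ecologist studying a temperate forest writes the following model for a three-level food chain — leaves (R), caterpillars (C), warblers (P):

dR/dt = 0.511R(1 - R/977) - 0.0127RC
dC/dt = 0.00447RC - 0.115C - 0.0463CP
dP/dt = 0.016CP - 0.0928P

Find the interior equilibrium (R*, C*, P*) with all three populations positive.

R* ≈ 836, C* ≈ 5.8, P* ≈ 78.2

From dP/dt = 0: 0.016C* = 0.0928, so C* = 5.8.
From dR/dt = 0: 0.511(1 - R*/977) = 0.0127·5.8, giving R* = 977·(1 - 0.144) = 836.
From dC/dt = 0: 0.00447·836 - 0.115 = 0.0463P*, so P* = 3.62/0.0463 = 78.2.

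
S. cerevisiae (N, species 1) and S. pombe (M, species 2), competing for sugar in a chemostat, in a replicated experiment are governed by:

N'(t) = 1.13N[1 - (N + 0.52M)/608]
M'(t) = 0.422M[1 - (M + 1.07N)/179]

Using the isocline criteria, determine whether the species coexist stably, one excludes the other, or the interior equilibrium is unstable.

Compare the nullcline intercepts: K1/α12 = 608/0.52 = 1170 > K2 = 179; K2/α21 = 179/1.07 = 167 < K1 = 608.
Since the inequalities point opposite ways, species 1 can invade but species 2 cannot.

species 1 excludes species 2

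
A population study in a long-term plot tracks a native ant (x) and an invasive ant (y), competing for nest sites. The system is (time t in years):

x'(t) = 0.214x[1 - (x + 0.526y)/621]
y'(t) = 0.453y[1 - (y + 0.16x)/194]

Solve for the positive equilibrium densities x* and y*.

Setting both brackets to zero gives the nullclines x + 0.526y = 621 and 0.16x + y = 194.
Substituting y = 194 - 0.16x into the first: x(1 - 0.526·0.16) = 621 - 0.526·194.
So x* = 519/0.916 = 567, and then y* = 194 - 0.16·567 = 103.

x* ≈ 567, y* ≈ 103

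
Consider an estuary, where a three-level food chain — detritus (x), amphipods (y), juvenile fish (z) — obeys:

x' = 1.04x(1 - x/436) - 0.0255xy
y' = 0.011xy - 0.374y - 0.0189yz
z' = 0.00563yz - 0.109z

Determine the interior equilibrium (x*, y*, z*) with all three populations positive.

x* ≈ 229, y* ≈ 19.4, z* ≈ 114

From dz/dt = 0: 0.00563y* = 0.109, so y* = 19.4.
From dx/dt = 0: 1.04(1 - x*/436) = 0.0255·19.4, giving x* = 436·(1 - 0.475) = 229.
From dy/dt = 0: 0.011·229 - 0.374 = 0.0189z*, so z* = 2.15/0.0189 = 114.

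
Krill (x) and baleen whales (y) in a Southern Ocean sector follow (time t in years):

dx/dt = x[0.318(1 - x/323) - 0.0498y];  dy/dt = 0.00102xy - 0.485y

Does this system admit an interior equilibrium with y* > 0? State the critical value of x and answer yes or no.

The predator equation gives dy/dt > 0 only when x > 0.485/0.00102 = 475.
Without the predator, x → K = 323. Since 323 < 475, the predator cannot invade.

Threshold x = 475; K < 475, so no, the predator goes extinct.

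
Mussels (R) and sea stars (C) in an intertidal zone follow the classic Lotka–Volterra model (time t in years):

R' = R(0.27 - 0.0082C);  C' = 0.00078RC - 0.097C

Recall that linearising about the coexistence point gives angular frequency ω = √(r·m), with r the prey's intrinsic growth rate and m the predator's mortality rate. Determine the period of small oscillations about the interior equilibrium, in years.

Here r = 0.27 and m = 0.097, so r·m = 0.0262.
ω = √0.0262 = 0.162 per year, hence T = 2π/ω ≈ 38.8 years.

T ≈ 38.8 years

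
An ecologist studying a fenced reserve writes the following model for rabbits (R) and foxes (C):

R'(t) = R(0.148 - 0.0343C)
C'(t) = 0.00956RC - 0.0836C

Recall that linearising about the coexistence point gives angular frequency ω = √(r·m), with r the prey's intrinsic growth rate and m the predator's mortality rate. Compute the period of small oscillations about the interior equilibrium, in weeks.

Here r = 0.148 and m = 0.0836, so r·m = 0.0124.
ω = √0.0124 = 0.111 per week, hence T = 2π/ω ≈ 56.5 weeks.

T ≈ 56.5 weeks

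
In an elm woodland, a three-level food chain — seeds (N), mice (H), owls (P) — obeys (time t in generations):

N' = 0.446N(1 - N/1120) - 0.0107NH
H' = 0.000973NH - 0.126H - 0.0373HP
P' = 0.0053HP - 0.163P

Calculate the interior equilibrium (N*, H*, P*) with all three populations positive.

From dP/dt = 0: 0.0053H* = 0.163, so H* = 30.8.
From dN/dt = 0: 0.446(1 - N*/1120) = 0.0107·30.8, giving N* = 1120·(1 - 0.738) = 294.
From dH/dt = 0: 0.000973·294 - 0.126 = 0.0373P*, so P* = 0.16/0.0373 = 4.28.

N* ≈ 294, H* ≈ 30.8, P* ≈ 4.28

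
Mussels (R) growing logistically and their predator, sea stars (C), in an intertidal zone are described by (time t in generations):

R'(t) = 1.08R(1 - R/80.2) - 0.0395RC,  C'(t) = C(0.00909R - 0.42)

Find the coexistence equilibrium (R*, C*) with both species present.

From dC/dt = 0 with C > 0: 0.00909R* = 0.42, so R* = 46.2.
Substitute into dR/dt = 0: 1.08(1 - 46.2/80.2) = 0.0395C*.
The bracket is 0.424, giving C* = 0.458/0.0395 = 11.6.

R* ≈ 46.2, C* ≈ 11.6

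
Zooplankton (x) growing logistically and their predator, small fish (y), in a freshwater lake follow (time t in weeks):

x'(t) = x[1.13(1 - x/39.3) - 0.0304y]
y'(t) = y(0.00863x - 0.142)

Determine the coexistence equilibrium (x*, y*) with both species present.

From dy/dt = 0 with y > 0: 0.00863x* = 0.142, so x* = 16.5.
Substitute into dx/dt = 0: 1.13(1 - 16.5/39.3) = 0.0304y*.
The bracket is 0.581, giving y* = 0.657/0.0304 = 21.6.

x* ≈ 16.5, y* ≈ 21.6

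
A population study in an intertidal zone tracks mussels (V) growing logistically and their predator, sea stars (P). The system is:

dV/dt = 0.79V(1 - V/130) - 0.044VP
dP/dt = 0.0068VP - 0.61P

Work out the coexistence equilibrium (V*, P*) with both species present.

From dP/dt = 0 with P > 0: 0.0068V* = 0.61, so V* = 89.7.
Substitute into dV/dt = 0: 0.79(1 - 89.7/130) = 0.044P*.
The bracket is 0.31, giving P* = 0.245/0.044 = 5.57.

V* ≈ 89.7, P* ≈ 5.57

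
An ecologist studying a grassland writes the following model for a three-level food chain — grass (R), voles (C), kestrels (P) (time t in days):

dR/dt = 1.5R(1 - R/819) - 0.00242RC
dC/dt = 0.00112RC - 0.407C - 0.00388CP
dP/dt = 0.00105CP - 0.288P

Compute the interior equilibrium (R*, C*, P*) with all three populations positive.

From dP/dt = 0: 0.00105C* = 0.288, so C* = 274.
From dR/dt = 0: 1.5(1 - R*/819) = 0.00242·274, giving R* = 819·(1 - 0.443) = 457.
From dC/dt = 0: 0.00112·457 - 0.407 = 0.00388P*, so P* = 0.104/0.00388 = 26.9.

R* ≈ 457, C* ≈ 274, P* ≈ 26.9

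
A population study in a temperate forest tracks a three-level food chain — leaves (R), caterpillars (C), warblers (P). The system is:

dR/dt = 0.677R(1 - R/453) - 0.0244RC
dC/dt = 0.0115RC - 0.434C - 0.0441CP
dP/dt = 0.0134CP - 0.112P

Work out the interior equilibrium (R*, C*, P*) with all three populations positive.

R* ≈ 317, C* ≈ 8.36, P* ≈ 72.7

From dP/dt = 0: 0.0134C* = 0.112, so C* = 8.36.
From dR/dt = 0: 0.677(1 - R*/453) = 0.0244·8.36, giving R* = 453·(1 - 0.301) = 317.
From dC/dt = 0: 0.0115·317 - 0.434 = 0.0441P*, so P* = 3.21/0.0441 = 72.7.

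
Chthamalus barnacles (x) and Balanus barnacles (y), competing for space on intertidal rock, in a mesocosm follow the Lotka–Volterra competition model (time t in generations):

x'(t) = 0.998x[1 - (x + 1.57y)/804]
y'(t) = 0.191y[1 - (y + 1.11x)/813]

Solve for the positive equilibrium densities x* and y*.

Setting both brackets to zero gives the nullclines x + 1.57y = 804 and 1.11x + y = 813.
Substituting y = 813 - 1.11x into the first: x(1 - 1.57·1.11) = 804 - 1.57·813.
So x* = -472/-0.743 = 636, and then y* = 813 - 1.11·636 = 107.

x* ≈ 636, y* ≈ 107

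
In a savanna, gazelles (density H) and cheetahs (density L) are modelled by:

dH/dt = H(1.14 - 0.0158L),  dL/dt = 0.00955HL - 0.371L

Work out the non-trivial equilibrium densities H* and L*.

Set dL/dt = 0 with L > 0: 0.00955H - 0.371 = 0, so H* = 0.371/0.00955 = 38.8.
Set dH/dt = 0 with H > 0: 1.14 - 0.0158L = 0, so L* = 1.14/0.0158 = 72.2.

H* ≈ 38.8, L* ≈ 72.2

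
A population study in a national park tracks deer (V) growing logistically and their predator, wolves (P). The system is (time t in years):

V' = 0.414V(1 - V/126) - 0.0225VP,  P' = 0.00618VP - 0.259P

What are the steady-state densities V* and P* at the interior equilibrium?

V* ≈ 41.9, P* ≈ 12.3

From dP/dt = 0 with P > 0: 0.00618V* = 0.259, so V* = 41.9.
Substitute into dV/dt = 0: 0.414(1 - 41.9/126) = 0.0225P*.
The bracket is 0.667, giving P* = 0.276/0.0225 = 12.3.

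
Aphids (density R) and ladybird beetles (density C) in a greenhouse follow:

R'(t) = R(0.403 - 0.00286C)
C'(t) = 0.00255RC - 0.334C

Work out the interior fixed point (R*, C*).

Set dC/dt = 0 with C > 0: 0.00255R - 0.334 = 0, so R* = 0.334/0.00255 = 131.
Set dR/dt = 0 with R > 0: 0.403 - 0.00286C = 0, so C* = 0.403/0.00286 = 141.

R* ≈ 131, C* ≈ 141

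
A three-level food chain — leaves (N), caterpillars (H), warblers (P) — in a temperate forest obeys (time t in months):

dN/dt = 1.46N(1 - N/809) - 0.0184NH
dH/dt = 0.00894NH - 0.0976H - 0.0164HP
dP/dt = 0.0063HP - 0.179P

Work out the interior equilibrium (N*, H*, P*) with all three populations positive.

From dP/dt = 0: 0.0063H* = 0.179, so H* = 28.4.
From dN/dt = 0: 1.46(1 - N*/809) = 0.0184·28.4, giving N* = 809·(1 - 0.358) = 519.
From dH/dt = 0: 0.00894·519 - 0.0976 = 0.0164P*, so P* = 4.55/0.0164 = 277.

N* ≈ 519, H* ≈ 28.4, P* ≈ 277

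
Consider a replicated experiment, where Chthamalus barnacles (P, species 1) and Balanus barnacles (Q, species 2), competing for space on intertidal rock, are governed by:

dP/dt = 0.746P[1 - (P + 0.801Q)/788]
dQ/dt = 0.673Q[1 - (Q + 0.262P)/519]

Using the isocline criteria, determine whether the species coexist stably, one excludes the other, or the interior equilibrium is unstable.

Compare the nullcline intercepts: K1/α12 = 788/0.801 = 984 > K2 = 519; K2/α21 = 519/0.262 = 1980 > K1 = 788.
Since both inequalities hold, each species can invade when rare, so the interior equilibrium is stable.

stable coexistence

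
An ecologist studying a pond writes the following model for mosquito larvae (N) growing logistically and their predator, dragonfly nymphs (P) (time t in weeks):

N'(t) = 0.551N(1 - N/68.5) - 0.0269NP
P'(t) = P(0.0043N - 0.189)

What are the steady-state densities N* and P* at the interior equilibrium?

N* ≈ 44, P* ≈ 7.34

From dP/dt = 0 with P > 0: 0.0043N* = 0.189, so N* = 44.
Substitute into dN/dt = 0: 0.551(1 - 44/68.5) = 0.0269P*.
The bracket is 0.358, giving P* = 0.197/0.0269 = 7.34.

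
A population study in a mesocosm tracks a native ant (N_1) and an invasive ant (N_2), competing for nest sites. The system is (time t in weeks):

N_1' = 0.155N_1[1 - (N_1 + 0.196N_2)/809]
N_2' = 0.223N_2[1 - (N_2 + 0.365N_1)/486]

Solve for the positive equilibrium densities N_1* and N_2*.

N_1* ≈ 769, N_2* ≈ 205

Setting both brackets to zero gives the nullclines N_1 + 0.196N_2 = 809 and 0.365N_1 + N_2 = 486.
Substituting N_2 = 486 - 0.365N_1 into the first: N_1(1 - 0.196·0.365) = 809 - 0.196·486.
So N_1* = 714/0.928 = 769, and then N_2* = 486 - 0.365·769 = 205.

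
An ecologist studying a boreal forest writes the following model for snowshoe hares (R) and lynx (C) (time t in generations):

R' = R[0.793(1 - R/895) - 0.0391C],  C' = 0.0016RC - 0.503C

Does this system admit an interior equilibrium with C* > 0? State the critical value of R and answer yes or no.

The predator equation gives dC/dt > 0 only when R > 0.503/0.0016 = 314.
Without the predator, R → K = 895. Since 895 > 314, the predator can invade and persist.

Threshold R = 314; K > 314, so yes, the predator persists.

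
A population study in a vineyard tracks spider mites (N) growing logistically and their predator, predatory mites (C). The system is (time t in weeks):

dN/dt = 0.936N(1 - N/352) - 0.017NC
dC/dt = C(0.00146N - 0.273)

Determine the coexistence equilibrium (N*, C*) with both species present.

From dC/dt = 0 with C > 0: 0.00146N* = 0.273, so N* = 187.
Substitute into dN/dt = 0: 0.936(1 - 187/352) = 0.017C*.
The bracket is 0.469, giving C* = 0.439/0.017 = 25.8.

N* ≈ 187, C* ≈ 25.8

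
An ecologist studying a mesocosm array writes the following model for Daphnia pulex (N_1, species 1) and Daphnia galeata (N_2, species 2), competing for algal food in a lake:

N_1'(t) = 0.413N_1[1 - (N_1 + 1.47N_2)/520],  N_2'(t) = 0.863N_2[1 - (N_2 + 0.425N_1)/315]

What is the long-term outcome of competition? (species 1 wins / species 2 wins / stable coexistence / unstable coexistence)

Compare the nullcline intercepts: K1/α12 = 520/1.47 = 354 > K2 = 315; K2/α21 = 315/0.425 = 741 > K1 = 520.
Since both inequalities hold, each species can invade when rare, so the interior equilibrium is stable.

stable coexistence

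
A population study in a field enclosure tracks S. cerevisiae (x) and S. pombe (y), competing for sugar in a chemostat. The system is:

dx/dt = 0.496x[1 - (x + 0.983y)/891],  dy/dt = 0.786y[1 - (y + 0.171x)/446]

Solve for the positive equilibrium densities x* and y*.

x* ≈ 544, y* ≈ 353

Setting both brackets to zero gives the nullclines x + 0.983y = 891 and 0.171x + y = 446.
Substituting y = 446 - 0.171x into the first: x(1 - 0.983·0.171) = 891 - 0.983·446.
So x* = 453/0.832 = 544, and then y* = 446 - 0.171·544 = 353.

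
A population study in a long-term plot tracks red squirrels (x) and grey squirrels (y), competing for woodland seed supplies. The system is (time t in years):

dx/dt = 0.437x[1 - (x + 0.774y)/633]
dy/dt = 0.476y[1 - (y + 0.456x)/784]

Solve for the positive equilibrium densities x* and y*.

x* ≈ 40.5, y* ≈ 766

Setting both brackets to zero gives the nullclines x + 0.774y = 633 and 0.456x + y = 784.
Substituting y = 784 - 0.456x into the first: x(1 - 0.774·0.456) = 633 - 0.774·784.
So x* = 26.2/0.647 = 40.5, and then y* = 784 - 0.456·40.5 = 766.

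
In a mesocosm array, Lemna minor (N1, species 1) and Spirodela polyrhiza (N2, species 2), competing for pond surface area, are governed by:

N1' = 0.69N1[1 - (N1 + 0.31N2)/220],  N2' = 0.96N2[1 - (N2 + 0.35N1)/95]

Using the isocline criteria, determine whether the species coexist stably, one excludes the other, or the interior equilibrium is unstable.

stable coexistence

Compare the nullcline intercepts: K1/α12 = 220/0.31 = 710 > K2 = 95; K2/α21 = 95/0.35 = 271 > K1 = 220.
Since both inequalities hold, each species can invade when rare, so the interior equilibrium is stable.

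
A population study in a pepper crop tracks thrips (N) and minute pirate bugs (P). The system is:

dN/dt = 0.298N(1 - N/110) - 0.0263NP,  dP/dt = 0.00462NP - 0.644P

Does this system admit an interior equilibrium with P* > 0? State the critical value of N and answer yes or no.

Threshold N = 139; K < 139, so no, the predator goes extinct.

The predator equation gives dP/dt > 0 only when N > 0.644/0.00462 = 139.
Without the predator, N → K = 110. Since 110 < 139, the predator cannot invade.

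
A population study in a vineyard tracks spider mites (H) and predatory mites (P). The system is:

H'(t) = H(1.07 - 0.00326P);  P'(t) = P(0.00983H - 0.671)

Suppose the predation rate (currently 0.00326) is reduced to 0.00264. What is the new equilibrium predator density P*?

P* ≈ 405

At the interior fixed point, setting dH/dt = 0 with H > 0 fixes P* = (prey growth rate)/(HP coefficient) — independent of the other coefficients.
With the change, P* = 1.07/0.00264 = 405; it rises from 328.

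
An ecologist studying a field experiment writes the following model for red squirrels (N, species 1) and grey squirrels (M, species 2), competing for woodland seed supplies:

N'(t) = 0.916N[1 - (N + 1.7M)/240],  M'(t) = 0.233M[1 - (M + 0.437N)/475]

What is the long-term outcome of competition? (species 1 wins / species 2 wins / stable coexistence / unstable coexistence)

Compare the nullcline intercepts: K1/α12 = 240/1.7 = 141 < K2 = 475; K2/α21 = 475/0.437 = 1090 > K1 = 240.
Since the inequalities point opposite ways, species 2 can invade but species 1 cannot.

species 2 excludes species 1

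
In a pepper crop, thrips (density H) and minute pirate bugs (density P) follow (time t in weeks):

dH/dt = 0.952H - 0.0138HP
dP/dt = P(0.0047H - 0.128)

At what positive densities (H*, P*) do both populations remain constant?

H* ≈ 27.2, P* ≈ 69

Set dP/dt = 0 with P > 0: 0.0047H - 0.128 = 0, so H* = 0.128/0.0047 = 27.2.
Set dH/dt = 0 with H > 0: 0.952 - 0.0138P = 0, so P* = 0.952/0.0138 = 69.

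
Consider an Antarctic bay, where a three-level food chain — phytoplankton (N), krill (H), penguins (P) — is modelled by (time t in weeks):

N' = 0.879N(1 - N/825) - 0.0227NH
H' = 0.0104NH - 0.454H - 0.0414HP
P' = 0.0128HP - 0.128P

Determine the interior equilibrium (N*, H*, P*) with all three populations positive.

N* ≈ 612, H* ≈ 10, P* ≈ 143

From dP/dt = 0: 0.0128H* = 0.128, so H* = 10.
From dN/dt = 0: 0.879(1 - N*/825) = 0.0227·10, giving N* = 825·(1 - 0.258) = 612.
From dH/dt = 0: 0.0104·612 - 0.454 = 0.0414P*, so P* = 5.91/0.0414 = 143.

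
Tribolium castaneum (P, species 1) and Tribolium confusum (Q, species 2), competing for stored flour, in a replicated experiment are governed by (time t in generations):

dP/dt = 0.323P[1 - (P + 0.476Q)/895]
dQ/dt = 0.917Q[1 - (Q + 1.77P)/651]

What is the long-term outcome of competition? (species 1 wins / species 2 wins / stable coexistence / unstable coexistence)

species 1 excludes species 2

Compare the nullcline intercepts: K1/α12 = 895/0.476 = 1880 > K2 = 651; K2/α21 = 651/1.77 = 368 < K1 = 895.
Since the inequalities point opposite ways, species 1 can invade but species 2 cannot.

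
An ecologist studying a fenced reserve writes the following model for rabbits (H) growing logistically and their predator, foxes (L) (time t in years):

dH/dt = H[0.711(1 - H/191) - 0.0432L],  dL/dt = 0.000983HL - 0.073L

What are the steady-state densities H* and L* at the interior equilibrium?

H* ≈ 74.3, L* ≈ 10.1

From dL/dt = 0 with L > 0: 0.000983H* = 0.073, so H* = 74.3.
Substitute into dH/dt = 0: 0.711(1 - 74.3/191) = 0.0432L*.
The bracket is 0.611, giving L* = 0.435/0.0432 = 10.1.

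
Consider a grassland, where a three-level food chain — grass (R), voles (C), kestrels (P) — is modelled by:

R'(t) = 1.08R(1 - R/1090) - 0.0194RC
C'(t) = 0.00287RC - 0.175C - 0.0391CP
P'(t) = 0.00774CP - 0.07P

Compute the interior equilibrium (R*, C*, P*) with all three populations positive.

From dP/dt = 0: 0.00774C* = 0.07, so C* = 9.04.
From dR/dt = 0: 1.08(1 - R*/1090) = 0.0194·9.04, giving R* = 1090·(1 - 0.162) = 913.
From dC/dt = 0: 0.00287·913 - 0.175 = 0.0391P*, so P* = 2.45/0.0391 = 62.5.

R* ≈ 913, C* ≈ 9.04, P* ≈ 62.5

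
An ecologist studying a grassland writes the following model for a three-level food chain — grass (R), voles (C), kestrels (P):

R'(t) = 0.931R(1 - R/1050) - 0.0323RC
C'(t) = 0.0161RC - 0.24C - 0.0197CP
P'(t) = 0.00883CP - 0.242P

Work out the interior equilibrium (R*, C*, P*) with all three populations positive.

R* ≈ 51.6, C* ≈ 27.4, P* ≈ 30

From dP/dt = 0: 0.00883C* = 0.242, so C* = 27.4.
From dR/dt = 0: 0.931(1 - R*/1050) = 0.0323·27.4, giving R* = 1050·(1 - 0.951) = 51.6.
From dC/dt = 0: 0.0161·51.6 - 0.24 = 0.0197P*, so P* = 0.591/0.0197 = 30.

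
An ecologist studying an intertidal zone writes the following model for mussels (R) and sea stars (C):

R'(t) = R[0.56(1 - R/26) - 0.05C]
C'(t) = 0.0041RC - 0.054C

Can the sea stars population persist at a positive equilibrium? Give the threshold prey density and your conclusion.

Threshold R = 13.2; K > 13.2, so yes, the predator persists.

The predator equation gives dC/dt > 0 only when R > 0.054/0.0041 = 13.2.
Without the predator, R → K = 26. Since 26 > 13.2, the predator can invade and persist.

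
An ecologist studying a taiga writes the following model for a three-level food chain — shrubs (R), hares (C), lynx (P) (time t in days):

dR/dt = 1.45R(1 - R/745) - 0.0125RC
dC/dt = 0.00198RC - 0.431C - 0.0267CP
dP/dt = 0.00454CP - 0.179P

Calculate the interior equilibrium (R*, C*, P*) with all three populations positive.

From dP/dt = 0: 0.00454C* = 0.179, so C* = 39.4.
From dR/dt = 0: 1.45(1 - R*/745) = 0.0125·39.4, giving R* = 745·(1 - 0.34) = 492.
From dC/dt = 0: 0.00198·492 - 0.431 = 0.0267P*, so P* = 0.543/0.0267 = 20.3.

R* ≈ 492, C* ≈ 39.4, P* ≈ 20.3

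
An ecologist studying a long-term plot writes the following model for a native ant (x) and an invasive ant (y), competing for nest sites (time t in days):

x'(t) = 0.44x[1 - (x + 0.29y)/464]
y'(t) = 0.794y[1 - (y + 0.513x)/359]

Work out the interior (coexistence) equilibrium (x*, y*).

Setting both brackets to zero gives the nullclines x + 0.29y = 464 and 0.513x + y = 359.
Substituting y = 359 - 0.513x into the first: x(1 - 0.29·0.513) = 464 - 0.29·359.
So x* = 360/0.851 = 423, and then y* = 359 - 0.513·423 = 142.

x* ≈ 423, y* ≈ 142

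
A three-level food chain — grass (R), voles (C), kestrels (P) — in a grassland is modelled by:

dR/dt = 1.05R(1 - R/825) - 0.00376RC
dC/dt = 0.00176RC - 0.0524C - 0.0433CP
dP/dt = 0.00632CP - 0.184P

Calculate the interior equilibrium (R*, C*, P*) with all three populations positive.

From dP/dt = 0: 0.00632C* = 0.184, so C* = 29.1.
From dR/dt = 0: 1.05(1 - R*/825) = 0.00376·29.1, giving R* = 825·(1 - 0.104) = 739.
From dC/dt = 0: 0.00176·739 - 0.0524 = 0.0433P*, so P* = 1.25/0.0433 = 28.8.

R* ≈ 739, C* ≈ 29.1, P* ≈ 28.8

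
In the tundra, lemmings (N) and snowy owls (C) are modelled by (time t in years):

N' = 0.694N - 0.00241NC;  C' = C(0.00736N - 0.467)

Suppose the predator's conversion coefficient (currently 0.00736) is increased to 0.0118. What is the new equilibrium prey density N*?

At the interior fixed point, setting dC/dt = 0 with C > 0 fixes N* = (predator death rate)/(NC coefficient) — independent of the other coefficients.
With the change, N* = 0.467/0.0118 = 39.6; it falls from 63.5.

N* ≈ 39.6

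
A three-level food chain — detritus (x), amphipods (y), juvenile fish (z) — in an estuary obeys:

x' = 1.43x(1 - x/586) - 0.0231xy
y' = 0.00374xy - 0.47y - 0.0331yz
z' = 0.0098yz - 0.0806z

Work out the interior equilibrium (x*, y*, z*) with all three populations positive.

From dz/dt = 0: 0.0098y* = 0.0806, so y* = 8.22.
From dx/dt = 0: 1.43(1 - x*/586) = 0.0231·8.22, giving x* = 586·(1 - 0.133) = 508.
From dy/dt = 0: 0.00374·508 - 0.47 = 0.0331z*, so z* = 1.43/0.0331 = 43.2.

x* ≈ 508, y* ≈ 8.22, z* ≈ 43.2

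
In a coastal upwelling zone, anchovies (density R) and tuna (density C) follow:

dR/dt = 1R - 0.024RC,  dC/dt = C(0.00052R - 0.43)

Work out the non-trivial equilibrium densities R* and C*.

R* ≈ 827, C* ≈ 41.7

Set dC/dt = 0 with C > 0: 0.00052R - 0.43 = 0, so R* = 0.43/0.00052 = 827.
Set dR/dt = 0 with R > 0: 1 - 0.024C = 0, so C* = 1/0.024 = 41.7.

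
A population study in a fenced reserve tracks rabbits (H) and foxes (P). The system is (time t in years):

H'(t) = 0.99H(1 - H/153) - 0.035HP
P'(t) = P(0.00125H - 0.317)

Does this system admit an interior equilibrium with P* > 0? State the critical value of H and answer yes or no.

The predator equation gives dP/dt > 0 only when H > 0.317/0.00125 = 254.
Without the predator, H → K = 153. Since 153 < 254, the predator cannot invade.

Threshold H = 254; K < 254, so no, the predator goes extinct.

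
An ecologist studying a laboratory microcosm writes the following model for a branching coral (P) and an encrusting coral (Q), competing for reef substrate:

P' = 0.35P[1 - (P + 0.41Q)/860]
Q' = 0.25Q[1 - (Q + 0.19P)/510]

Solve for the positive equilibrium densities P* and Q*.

Setting both brackets to zero gives the nullclines P + 0.41Q = 860 and 0.19P + Q = 510.
Substituting Q = 510 - 0.19P into the first: P(1 - 0.41·0.19) = 860 - 0.41·510.
So P* = 651/0.922 = 706, and then Q* = 510 - 0.19·706 = 376.

P* ≈ 706, Q* ≈ 376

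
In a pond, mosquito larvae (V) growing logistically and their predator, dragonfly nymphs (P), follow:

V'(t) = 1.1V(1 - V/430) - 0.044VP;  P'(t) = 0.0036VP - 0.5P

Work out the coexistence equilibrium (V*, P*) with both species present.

V* ≈ 139, P* ≈ 16.9

From dP/dt = 0 with P > 0: 0.0036V* = 0.5, so V* = 139.
Substitute into dV/dt = 0: 1.1(1 - 139/430) = 0.044P*.
The bracket is 0.677, giving P* = 0.745/0.044 = 16.9.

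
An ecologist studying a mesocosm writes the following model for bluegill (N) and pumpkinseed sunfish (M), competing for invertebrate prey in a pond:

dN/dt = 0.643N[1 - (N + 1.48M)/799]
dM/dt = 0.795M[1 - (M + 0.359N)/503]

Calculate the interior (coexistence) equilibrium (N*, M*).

Setting both brackets to zero gives the nullclines N + 1.48M = 799 and 0.359N + M = 503.
Substituting M = 503 - 0.359N into the first: N(1 - 1.48·0.359) = 799 - 1.48·503.
So N* = 54.6/0.469 = 116, and then M* = 503 - 0.359·116 = 461.

N* ≈ 116, M* ≈ 461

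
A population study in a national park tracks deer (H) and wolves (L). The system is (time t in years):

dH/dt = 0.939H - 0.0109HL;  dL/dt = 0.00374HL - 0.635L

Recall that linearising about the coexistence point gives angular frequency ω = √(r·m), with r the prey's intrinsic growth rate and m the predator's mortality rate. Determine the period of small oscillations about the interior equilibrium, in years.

T ≈ 8.14 years

Here r = 0.939 and m = 0.635, so r·m = 0.596.
ω = √0.596 = 0.772 per year, hence T = 2π/ω ≈ 8.14 years.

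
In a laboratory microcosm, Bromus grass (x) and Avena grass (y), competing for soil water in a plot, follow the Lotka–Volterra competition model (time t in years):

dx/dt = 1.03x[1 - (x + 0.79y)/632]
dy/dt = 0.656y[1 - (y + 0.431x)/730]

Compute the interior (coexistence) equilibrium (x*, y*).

x* ≈ 83.9, y* ≈ 694

Setting both brackets to zero gives the nullclines x + 0.79y = 632 and 0.431x + y = 730.
Substituting y = 730 - 0.431x into the first: x(1 - 0.79·0.431) = 632 - 0.79·730.
So x* = 55.3/0.66 = 83.9, and then y* = 730 - 0.431·83.9 = 694.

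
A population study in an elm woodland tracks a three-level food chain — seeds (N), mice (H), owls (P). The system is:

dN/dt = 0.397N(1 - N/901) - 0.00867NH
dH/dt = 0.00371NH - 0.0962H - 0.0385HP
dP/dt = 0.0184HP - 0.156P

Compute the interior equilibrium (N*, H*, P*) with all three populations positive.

From dP/dt = 0: 0.0184H* = 0.156, so H* = 8.48.
From dN/dt = 0: 0.397(1 - N*/901) = 0.00867·8.48, giving N* = 901·(1 - 0.185) = 734.
From dH/dt = 0: 0.00371·734 - 0.0962 = 0.0385P*, so P* = 2.63/0.0385 = 68.2.

N* ≈ 734, H* ≈ 8.48, P* ≈ 68.2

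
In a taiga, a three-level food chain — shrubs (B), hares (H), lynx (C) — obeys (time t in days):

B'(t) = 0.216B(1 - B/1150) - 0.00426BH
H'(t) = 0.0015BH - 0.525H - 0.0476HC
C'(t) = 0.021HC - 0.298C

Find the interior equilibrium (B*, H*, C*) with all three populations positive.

B* ≈ 828, H* ≈ 14.2, C* ≈ 15.1

From dC/dt = 0: 0.021H* = 0.298, so H* = 14.2.
From dB/dt = 0: 0.216(1 - B*/1150) = 0.00426·14.2, giving B* = 1150·(1 - 0.28) = 828.
From dH/dt = 0: 0.0015·828 - 0.525 = 0.0476C*, so C* = 0.717/0.0476 = 15.1.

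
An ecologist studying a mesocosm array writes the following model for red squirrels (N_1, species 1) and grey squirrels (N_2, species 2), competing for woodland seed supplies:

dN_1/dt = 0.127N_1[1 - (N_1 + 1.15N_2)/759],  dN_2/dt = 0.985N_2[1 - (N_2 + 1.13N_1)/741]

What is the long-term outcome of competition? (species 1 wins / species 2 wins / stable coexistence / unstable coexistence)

Compare the nullcline intercepts: K1/α12 = 759/1.15 = 660 < K2 = 741; K2/α21 = 741/1.13 = 656 < K1 = 759.
Since both are reversed, neither can invade when rare; the interior point is a saddle.

unstable coexistence (outcome depends on initial conditions)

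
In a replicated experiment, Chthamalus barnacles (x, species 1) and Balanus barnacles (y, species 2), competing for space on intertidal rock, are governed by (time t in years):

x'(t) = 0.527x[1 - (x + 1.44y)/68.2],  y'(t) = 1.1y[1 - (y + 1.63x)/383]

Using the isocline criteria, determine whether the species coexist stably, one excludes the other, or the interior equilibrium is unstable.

species 2 excludes species 1

Compare the nullcline intercepts: K1/α12 = 68.2/1.44 = 47.4 < K2 = 383; K2/α21 = 383/1.63 = 235 > K1 = 68.2.
Since the inequalities point opposite ways, species 2 can invade but species 1 cannot.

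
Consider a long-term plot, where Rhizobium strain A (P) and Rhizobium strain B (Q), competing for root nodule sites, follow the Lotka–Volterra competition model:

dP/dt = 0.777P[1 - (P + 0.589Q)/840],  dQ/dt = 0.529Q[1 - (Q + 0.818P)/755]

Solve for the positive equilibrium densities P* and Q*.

Setting both brackets to zero gives the nullclines P + 0.589Q = 840 and 0.818P + Q = 755.
Substituting Q = 755 - 0.818P into the first: P(1 - 0.589·0.818) = 840 - 0.589·755.
So P* = 395/0.518 = 763, and then Q* = 755 - 0.818·763 = 131.

P* ≈ 763, Q* ≈ 131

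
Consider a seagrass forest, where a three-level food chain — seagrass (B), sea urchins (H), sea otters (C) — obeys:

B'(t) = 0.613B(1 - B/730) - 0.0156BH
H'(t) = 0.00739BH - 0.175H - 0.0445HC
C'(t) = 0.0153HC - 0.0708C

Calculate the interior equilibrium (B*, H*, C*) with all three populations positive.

From dC/dt = 0: 0.0153H* = 0.0708, so H* = 4.63.
From dB/dt = 0: 0.613(1 - B*/730) = 0.0156·4.63, giving B* = 730·(1 - 0.118) = 644.
From dH/dt = 0: 0.00739·644 - 0.175 = 0.0445C*, so C* = 4.58/0.0445 = 103.

B* ≈ 644, H* ≈ 4.63, C* ≈ 103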